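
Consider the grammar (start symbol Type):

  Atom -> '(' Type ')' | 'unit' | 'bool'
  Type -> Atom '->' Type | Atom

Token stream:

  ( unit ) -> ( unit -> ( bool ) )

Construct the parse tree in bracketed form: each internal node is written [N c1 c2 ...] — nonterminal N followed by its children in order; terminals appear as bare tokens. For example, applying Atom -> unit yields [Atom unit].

[Type [Atom ( [Type [Atom unit]] )] -> [Type [Atom ( [Type [Atom unit] -> [Type [Atom ( [Type [Atom bool]] )]]] )]]]

Type
Atom -> Type
( Type ) -> Type
( Atom ) -> Type
( unit ) -> Type
( unit ) -> Atom
( unit ) -> ( Type )
( unit ) -> ( Atom -> Type )
( unit ) -> ( unit -> Type )
( unit ) -> ( unit -> Atom )
( unit ) -> ( unit -> ( Type ) )
( unit ) -> ( unit -> ( Atom ) )
( unit ) -> ( unit -> ( bool ) )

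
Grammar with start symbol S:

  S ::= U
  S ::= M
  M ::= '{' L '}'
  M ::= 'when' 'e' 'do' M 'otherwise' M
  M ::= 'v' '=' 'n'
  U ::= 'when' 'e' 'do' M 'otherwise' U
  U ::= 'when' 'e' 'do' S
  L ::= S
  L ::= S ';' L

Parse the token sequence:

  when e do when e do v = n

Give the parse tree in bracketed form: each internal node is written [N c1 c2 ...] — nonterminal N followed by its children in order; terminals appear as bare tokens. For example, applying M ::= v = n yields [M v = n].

S
U
when e do S
when e do U
when e do when e do S
when e do when e do M
when e do when e do v = n

[S [U when e do [S [U when e do [S [M v = n]]]]]]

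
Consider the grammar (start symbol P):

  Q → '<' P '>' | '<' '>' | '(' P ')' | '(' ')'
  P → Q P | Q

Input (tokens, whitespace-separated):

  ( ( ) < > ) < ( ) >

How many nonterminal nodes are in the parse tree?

[P [Q ( [P [Q ( )] [P [Q < >]]] )] [P [Q < [P [Q ( )]] >]]]

10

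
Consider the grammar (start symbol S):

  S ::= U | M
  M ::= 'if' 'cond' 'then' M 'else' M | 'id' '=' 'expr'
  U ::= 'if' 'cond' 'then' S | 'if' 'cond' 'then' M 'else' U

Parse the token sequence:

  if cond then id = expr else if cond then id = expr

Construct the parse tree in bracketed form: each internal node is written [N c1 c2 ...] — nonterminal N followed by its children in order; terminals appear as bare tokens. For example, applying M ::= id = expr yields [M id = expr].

S
U
if cond then M else U
if cond then id = expr else U
if cond then id = expr else if cond then S
if cond then id = expr else if cond then M
if cond then id = expr else if cond then id = expr

[S [U if cond then [M id = expr] else [U if cond then [S [M id = expr]]]]]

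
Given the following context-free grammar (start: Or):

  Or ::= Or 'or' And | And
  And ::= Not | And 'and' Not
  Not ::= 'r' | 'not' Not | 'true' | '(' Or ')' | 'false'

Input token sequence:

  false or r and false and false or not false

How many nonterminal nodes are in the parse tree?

[Or [Or [Or [And [Not false]]] or [And [And [And [Not r]] and [Not false]] and [Not false]]] or [And [Not not [Not false]]]]

14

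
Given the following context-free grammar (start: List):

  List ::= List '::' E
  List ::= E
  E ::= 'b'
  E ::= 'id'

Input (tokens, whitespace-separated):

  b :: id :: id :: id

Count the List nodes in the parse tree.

4

[List [List [List [List [E b]] :: [E id]] :: [E id]] :: [E id]]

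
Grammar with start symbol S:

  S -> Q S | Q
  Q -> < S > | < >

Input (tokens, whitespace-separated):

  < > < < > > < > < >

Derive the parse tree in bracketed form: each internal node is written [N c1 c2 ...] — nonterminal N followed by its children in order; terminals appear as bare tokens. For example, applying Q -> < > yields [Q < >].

[S [Q < >] [S [Q < [S [Q < >]] >] [S [Q < >] [S [Q < >]]]]]

S
Q S
< > S
< > Q S
< > < S > S
< > < Q > S
< > < < > > S
< > < < > > Q S
< > < < > > < > S
< > < < > > < > Q
< > < < > > < > < >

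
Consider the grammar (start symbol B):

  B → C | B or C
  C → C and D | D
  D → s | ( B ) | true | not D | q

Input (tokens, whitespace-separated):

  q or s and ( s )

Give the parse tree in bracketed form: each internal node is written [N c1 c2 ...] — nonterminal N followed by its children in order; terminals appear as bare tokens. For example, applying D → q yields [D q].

B
B or C
C or C
D or C
q or C
q or C and D
q or D and D
q or s and D
q or s and ( B )
q or s and ( C )
q or s and ( D )
q or s and ( s )

[B [B [C [D q]]] or [C [C [D s]] and [D ( [B [C [D s]]] )]]]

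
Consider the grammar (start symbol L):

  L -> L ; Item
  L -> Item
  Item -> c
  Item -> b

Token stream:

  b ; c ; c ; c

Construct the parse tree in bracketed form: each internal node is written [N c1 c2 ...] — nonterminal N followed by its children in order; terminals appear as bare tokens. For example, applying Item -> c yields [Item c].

L
L ; Item
L ; Item ; Item
L ; Item ; Item ; Item
Item ; Item ; Item ; Item
b ; Item ; Item ; Item
b ; c ; Item ; Item
b ; c ; c ; Item
b ; c ; c ; c

[L [L [L [L [Item b]] ; [Item c]] ; [Item c]] ; [Item c]]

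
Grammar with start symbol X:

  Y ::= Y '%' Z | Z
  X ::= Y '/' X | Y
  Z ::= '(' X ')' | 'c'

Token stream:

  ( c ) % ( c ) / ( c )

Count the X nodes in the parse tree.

5

[X [Y [Y [Z ( [X [Y [Z c]]] )]] % [Z ( [X [Y [Z c]]] )]] / [X [Y [Z ( [X [Y [Z c]]] )]]]]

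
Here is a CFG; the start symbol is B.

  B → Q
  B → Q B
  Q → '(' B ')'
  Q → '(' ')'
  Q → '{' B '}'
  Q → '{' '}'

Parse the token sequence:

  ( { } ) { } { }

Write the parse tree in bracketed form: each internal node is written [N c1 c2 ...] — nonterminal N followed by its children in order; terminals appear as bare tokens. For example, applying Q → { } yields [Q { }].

B
Q B
( B ) B
( Q ) B
( { } ) B
( { } ) Q B
( { } ) { } B
( { } ) { } Q
( { } ) { } { }

[B [Q ( [B [Q { }]] )] [B [Q { }] [B [Q { }]]]]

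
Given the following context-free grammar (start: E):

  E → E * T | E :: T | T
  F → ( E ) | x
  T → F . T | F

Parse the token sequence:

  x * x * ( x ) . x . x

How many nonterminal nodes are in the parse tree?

[E [E [E [T [F x]]] * [T [F x]]] * [T [F ( [E [T [F x]]] )] . [T [F x] . [T [F x]]]]]

16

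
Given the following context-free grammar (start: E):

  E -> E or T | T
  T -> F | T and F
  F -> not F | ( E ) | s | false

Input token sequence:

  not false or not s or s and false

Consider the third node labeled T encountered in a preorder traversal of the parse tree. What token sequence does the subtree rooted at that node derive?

[E [E [E [T [F not [F false]]]] or [T [F not [F s]]]] or [T [T [F s]] and [F false]]]

s and false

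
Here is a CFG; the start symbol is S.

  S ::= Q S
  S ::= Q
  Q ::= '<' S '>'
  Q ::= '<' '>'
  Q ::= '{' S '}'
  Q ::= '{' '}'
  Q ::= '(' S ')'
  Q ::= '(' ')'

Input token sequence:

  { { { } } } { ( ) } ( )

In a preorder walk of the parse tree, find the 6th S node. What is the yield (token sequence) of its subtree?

[S [Q { [S [Q { [S [Q { }]] }]] }] [S [Q { [S [Q ( )]] }] [S [Q ( )]]]]

( )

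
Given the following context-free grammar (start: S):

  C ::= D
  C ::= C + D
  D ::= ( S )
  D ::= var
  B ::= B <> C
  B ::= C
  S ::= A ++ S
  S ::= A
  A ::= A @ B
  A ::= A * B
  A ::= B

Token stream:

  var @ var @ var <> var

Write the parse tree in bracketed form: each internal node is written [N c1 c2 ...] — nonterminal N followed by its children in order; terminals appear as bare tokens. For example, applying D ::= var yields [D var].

S
A
A @ B
A @ B @ B
B @ B @ B
C @ B @ B
D @ B @ B
var @ B @ B
var @ C @ B
var @ D @ B
var @ var @ B
var @ var @ B <> C
var @ var @ C <> C
var @ var @ D <> C
var @ var @ var <> C
var @ var @ var <> D
var @ var @ var <> var

[S [A [A [A [B [C [D var]]]] @ [B [C [D var]]]] @ [B [B [C [D var]]] <> [C [D var]]]]]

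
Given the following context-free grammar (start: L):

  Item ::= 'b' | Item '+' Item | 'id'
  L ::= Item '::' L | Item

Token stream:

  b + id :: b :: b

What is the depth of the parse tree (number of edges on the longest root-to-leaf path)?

4

[L [Item [Item b] + [Item id]] :: [L [Item b] :: [L [Item b]]]]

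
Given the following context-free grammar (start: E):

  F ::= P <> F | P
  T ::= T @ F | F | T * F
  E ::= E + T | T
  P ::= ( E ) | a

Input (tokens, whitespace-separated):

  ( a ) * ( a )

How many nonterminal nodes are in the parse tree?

15

[E [T [T [F [P ( [E [T [F [P a]]]] )]]] * [F [P ( [E [T [F [P a]]]] )]]]]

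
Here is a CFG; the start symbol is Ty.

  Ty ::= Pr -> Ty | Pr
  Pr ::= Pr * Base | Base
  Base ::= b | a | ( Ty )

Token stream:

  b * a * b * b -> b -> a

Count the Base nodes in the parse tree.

[Ty [Pr [Pr [Pr [Pr [Base b]] * [Base a]] * [Base b]] * [Base b]] -> [Ty [Pr [Base b]] -> [Ty [Pr [Base a]]]]]

6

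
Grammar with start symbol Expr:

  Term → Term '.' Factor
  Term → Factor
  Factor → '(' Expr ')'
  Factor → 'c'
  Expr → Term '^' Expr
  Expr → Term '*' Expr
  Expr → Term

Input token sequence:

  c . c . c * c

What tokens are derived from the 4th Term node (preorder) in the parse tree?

c

[Expr [Term [Term [Term [Factor c]] . [Factor c]] . [Factor c]] * [Expr [Term [Factor c]]]]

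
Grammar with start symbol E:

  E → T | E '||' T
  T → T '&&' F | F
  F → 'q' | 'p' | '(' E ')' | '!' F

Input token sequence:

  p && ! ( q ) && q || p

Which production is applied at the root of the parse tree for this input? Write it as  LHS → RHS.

[E [E [T [T [T [F p]] && [F ! [F ( [E [T [F q]]] )]]] && [F q]]] || [T [F p]]]

E → E '||' T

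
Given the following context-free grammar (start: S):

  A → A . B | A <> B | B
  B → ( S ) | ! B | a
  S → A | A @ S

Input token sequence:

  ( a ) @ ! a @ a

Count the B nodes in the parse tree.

5

[S [A [B ( [S [A [B a]]] )]] @ [S [A [B ! [B a]]] @ [S [A [B a]]]]]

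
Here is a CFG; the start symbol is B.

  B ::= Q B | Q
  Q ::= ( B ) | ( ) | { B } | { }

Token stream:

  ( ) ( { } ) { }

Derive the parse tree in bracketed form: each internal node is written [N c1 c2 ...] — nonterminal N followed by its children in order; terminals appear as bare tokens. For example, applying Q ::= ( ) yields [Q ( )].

B
Q B
( ) B
( ) Q B
( ) ( B ) B
( ) ( Q ) B
( ) ( { } ) B
( ) ( { } ) Q
( ) ( { } ) { }

[B [Q ( )] [B [Q ( [B [Q { }]] )] [B [Q { }]]]]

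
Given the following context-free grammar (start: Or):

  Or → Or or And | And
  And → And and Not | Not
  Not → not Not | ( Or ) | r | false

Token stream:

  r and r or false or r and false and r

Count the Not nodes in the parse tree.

[Or [Or [Or [And [And [Not r]] and [Not r]]] or [And [Not false]]] or [And [And [And [Not r]] and [Not false]] and [Not r]]]

6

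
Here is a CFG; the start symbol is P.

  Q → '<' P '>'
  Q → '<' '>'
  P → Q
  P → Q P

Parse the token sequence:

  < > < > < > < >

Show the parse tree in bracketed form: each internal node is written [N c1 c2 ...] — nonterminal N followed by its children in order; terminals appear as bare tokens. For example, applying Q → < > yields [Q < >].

[P [Q < >] [P [Q < >] [P [Q < >] [P [Q < >]]]]]

P
Q P
< > P
< > Q P
< > < > P
< > < > Q P
< > < > < > P
< > < > < > Q
< > < > < > < >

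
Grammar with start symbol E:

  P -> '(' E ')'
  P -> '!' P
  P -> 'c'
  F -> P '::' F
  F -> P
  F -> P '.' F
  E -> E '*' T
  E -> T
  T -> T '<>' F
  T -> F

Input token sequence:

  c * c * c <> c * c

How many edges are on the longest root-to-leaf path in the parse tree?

7

[E [E [E [E [T [F [P c]]]] * [T [F [P c]]]] * [T [T [F [P c]]] <> [F [P c]]]] * [T [F [P c]]]]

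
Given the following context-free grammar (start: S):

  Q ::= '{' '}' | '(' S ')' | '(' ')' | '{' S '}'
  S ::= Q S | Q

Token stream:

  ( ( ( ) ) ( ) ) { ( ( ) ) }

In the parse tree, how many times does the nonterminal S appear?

7

[S [Q ( [S [Q ( [S [Q ( )]] )] [S [Q ( )]]] )] [S [Q { [S [Q ( [S [Q ( )]] )]] }]]]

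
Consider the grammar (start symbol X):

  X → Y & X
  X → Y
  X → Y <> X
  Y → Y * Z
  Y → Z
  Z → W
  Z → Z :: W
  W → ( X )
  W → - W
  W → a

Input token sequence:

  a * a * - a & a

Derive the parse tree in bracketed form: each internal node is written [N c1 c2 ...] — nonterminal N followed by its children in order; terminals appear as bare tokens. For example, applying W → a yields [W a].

[X [Y [Y [Y [Z [W a]]] * [Z [W a]]] * [Z [W - [W a]]]] & [X [Y [Z [W a]]]]]

X
Y & X
Y * Z & X
Y * Z * Z & X
Z * Z * Z & X
W * Z * Z & X
a * Z * Z & X
a * W * Z & X
a * a * Z & X
a * a * W & X
a * a * - W & X
a * a * - a & X
a * a * - a & Y
a * a * - a & Z
a * a * - a & W
a * a * - a & a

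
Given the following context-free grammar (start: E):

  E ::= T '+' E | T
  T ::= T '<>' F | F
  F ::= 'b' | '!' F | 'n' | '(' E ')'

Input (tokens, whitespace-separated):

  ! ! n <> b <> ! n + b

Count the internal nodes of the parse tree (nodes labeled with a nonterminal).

13

[E [T [T [T [F ! [F ! [F n]]]] <> [F b]] <> [F ! [F n]]] + [E [T [F b]]]]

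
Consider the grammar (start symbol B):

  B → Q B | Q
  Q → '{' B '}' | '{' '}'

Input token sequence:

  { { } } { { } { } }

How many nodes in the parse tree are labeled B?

[B [Q { [B [Q { }]] }] [B [Q { [B [Q { }] [B [Q { }]]] }]]]

5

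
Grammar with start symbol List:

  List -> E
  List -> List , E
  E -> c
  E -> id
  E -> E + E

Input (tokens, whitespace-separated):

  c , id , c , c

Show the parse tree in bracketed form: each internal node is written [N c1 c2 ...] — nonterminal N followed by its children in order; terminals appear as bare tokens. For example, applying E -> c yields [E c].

[List [List [List [List [E c]] , [E id]] , [E c]] , [E c]]

List
List , E
List , E , E
List , E , E , E
E , E , E , E
c , E , E , E
c , id , E , E
c , id , c , E
c , id , c , c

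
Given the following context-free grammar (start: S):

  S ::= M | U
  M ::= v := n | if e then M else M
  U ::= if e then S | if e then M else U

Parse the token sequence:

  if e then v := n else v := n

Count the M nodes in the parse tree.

[S [M if e then [M v := n] else [M v := n]]]

3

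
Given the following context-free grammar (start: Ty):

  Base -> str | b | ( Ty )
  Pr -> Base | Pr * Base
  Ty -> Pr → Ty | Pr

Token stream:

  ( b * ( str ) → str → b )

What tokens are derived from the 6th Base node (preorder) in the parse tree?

b

[Ty [Pr [Base ( [Ty [Pr [Pr [Base b]] * [Base ( [Ty [Pr [Base str]]] )]] → [Ty [Pr [Base str]] → [Ty [Pr [Base b]]]]] )]]]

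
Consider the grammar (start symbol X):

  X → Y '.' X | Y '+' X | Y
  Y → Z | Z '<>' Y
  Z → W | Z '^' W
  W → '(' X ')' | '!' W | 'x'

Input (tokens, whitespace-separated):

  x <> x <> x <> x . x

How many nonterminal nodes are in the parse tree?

17

[X [Y [Z [W x]] <> [Y [Z [W x]] <> [Y [Z [W x]] <> [Y [Z [W x]]]]]] . [X [Y [Z [W x]]]]]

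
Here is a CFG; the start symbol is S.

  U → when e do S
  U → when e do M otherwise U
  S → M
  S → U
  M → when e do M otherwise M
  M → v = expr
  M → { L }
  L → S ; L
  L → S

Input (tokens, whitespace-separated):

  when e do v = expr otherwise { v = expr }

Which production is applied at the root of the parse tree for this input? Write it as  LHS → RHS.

S → M

[S [M when e do [M v = expr] otherwise [M { [L [S [M v = expr]]] }]]]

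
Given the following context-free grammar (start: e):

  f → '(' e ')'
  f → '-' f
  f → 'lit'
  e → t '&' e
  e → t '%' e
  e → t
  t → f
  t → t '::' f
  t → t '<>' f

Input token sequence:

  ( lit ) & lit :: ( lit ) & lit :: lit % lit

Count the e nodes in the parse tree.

6

[e [t [f ( [e [t [f lit]]] )]] & [e [t [t [f lit]] :: [f ( [e [t [f lit]]] )]] & [e [t [t [f lit]] :: [f lit]] % [e [t [f lit]]]]]]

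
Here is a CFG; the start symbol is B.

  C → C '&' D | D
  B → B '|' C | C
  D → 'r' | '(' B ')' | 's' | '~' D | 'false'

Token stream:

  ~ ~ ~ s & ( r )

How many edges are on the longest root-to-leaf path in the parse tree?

[B [C [C [D ~ [D ~ [D ~ [D s]]]]] & [D ( [B [C [D r]]] )]]]

7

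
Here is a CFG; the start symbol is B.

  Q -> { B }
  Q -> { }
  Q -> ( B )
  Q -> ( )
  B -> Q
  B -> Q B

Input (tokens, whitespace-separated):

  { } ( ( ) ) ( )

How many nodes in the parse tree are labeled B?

4

[B [Q { }] [B [Q ( [B [Q ( )]] )] [B [Q ( )]]]]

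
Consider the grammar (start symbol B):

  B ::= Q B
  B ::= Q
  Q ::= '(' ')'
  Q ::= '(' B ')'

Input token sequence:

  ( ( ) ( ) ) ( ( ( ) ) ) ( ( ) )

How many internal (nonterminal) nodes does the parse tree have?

[B [Q ( [B [Q ( )] [B [Q ( )]]] )] [B [Q ( [B [Q ( [B [Q ( )]] )]] )] [B [Q ( [B [Q ( )]] )]]]]

16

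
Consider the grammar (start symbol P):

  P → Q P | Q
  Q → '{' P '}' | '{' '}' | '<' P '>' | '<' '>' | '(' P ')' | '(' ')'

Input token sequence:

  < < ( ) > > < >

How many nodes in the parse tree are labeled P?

[P [Q < [P [Q < [P [Q ( )]] >]] >] [P [Q < >]]]

4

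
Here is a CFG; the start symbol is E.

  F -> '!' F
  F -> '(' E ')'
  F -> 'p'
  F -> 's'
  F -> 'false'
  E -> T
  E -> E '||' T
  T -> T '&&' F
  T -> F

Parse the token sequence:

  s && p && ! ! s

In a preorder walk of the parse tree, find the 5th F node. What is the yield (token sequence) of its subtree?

s

[E [T [T [T [F s]] && [F p]] && [F ! [F ! [F s]]]]]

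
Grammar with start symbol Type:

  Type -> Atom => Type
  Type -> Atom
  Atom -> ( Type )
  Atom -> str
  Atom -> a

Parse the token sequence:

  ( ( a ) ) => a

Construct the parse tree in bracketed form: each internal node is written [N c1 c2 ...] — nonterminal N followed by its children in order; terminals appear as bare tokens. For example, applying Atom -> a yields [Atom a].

Type
Atom => Type
( Type ) => Type
( Atom ) => Type
( ( Type ) ) => Type
( ( Atom ) ) => Type
( ( a ) ) => Type
( ( a ) ) => Atom
( ( a ) ) => a

[Type [Atom ( [Type [Atom ( [Type [Atom a]] )]] )] => [Type [Atom a]]]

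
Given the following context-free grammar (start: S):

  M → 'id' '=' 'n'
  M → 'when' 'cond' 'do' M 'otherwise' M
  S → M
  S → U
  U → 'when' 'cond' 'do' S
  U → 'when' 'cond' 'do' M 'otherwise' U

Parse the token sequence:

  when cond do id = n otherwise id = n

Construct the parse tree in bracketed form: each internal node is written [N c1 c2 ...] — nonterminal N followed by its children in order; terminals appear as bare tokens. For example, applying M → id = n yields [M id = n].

S
M
when cond do M otherwise M
when cond do id = n otherwise M
when cond do id = n otherwise id = n

[S [M when cond do [M id = n] otherwise [M id = n]]]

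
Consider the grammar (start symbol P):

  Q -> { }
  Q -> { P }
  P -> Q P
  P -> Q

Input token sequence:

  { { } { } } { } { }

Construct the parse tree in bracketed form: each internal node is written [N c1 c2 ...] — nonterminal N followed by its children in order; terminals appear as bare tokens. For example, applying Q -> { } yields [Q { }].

[P [Q { [P [Q { }] [P [Q { }]]] }] [P [Q { }] [P [Q { }]]]]

P
Q P
{ P } P
{ Q P } P
{ { } P } P
{ { } Q } P
{ { } { } } P
{ { } { } } Q P
{ { } { } } { } P
{ { } { } } { } Q
{ { } { } } { } { }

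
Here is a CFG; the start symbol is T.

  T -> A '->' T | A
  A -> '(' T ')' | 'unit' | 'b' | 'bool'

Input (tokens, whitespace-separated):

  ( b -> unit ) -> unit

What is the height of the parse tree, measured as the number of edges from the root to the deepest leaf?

[T [A ( [T [A b] -> [T [A unit]]] )] -> [T [A unit]]]

5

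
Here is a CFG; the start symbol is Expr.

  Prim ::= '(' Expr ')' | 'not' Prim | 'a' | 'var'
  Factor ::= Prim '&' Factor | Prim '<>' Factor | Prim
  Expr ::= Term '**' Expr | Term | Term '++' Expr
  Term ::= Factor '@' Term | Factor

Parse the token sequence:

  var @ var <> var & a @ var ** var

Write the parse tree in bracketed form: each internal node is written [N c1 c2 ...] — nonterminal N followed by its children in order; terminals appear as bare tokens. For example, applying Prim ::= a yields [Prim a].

Expr
Term ** Expr
Factor @ Term ** Expr
Prim @ Term ** Expr
var @ Term ** Expr
var @ Factor @ Term ** Expr
var @ Prim <> Factor @ Term ** Expr
var @ var <> Factor @ Term ** Expr
var @ var <> Prim & Factor @ Term ** Expr
var @ var <> var & Factor @ Term ** Expr
var @ var <> var & Prim @ Term ** Expr
var @ var <> var & a @ Term ** Expr
var @ var <> var & a @ Factor ** Expr
var @ var <> var & a @ Prim ** Expr
var @ var <> var & a @ var ** Expr
var @ var <> var & a @ var ** Term
var @ var <> var & a @ var ** Factor
var @ var <> var & a @ var ** Prim
var @ var <> var & a @ var ** var

[Expr [Term [Factor [Prim var]] @ [Term [Factor [Prim var] <> [Factor [Prim var] & [Factor [Prim a]]]] @ [Term [Factor [Prim var]]]]] ** [Expr [Term [Factor [Prim var]]]]]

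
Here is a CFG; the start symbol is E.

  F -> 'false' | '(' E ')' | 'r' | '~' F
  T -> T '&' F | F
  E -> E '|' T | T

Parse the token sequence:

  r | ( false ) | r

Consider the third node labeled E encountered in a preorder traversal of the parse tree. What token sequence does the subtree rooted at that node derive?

[E [E [E [T [F r]]] | [T [F ( [E [T [F false]]] )]]] | [T [F r]]]

r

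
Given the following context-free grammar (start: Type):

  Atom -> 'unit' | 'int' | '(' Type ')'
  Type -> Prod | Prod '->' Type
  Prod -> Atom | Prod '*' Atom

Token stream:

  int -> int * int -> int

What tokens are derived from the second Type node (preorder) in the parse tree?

int * int -> int

[Type [Prod [Atom int]] -> [Type [Prod [Prod [Atom int]] * [Atom int]] -> [Type [Prod [Atom int]]]]]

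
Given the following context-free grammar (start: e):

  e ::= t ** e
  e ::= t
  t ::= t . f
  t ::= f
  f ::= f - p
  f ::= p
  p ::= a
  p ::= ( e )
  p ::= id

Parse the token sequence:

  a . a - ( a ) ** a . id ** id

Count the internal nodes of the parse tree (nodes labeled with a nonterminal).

[e [t [t [f [p a]]] . [f [f [p a]] - [p ( [e [t [f [p a]]]] )]]] ** [e [t [t [f [p a]]] . [f [p id]]] ** [e [t [f [p id]]]]]]

24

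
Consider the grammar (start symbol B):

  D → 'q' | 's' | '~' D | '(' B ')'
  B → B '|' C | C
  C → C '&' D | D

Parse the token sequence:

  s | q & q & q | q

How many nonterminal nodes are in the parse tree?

[B [B [B [C [D s]]] | [C [C [C [D q]] & [D q]] & [D q]]] | [C [D q]]]

13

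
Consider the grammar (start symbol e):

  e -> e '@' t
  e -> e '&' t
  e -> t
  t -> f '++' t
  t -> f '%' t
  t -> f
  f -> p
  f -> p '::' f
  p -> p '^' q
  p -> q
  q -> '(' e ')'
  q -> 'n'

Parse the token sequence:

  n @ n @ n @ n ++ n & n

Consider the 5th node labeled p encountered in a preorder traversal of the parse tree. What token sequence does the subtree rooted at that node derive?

[e [e [e [e [e [t [f [p [q n]]]]] @ [t [f [p [q n]]]]] @ [t [f [p [q n]]]]] @ [t [f [p [q n]]] ++ [t [f [p [q n]]]]]] & [t [f [p [q n]]]]]

n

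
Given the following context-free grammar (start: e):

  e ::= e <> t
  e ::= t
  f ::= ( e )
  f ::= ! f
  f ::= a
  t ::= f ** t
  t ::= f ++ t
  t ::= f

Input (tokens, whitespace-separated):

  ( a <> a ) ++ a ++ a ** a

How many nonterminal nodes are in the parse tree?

[e [t [f ( [e [e [t [f a]]] <> [t [f a]]] )] ++ [t [f a] ++ [t [f a] ** [t [f a]]]]]]

15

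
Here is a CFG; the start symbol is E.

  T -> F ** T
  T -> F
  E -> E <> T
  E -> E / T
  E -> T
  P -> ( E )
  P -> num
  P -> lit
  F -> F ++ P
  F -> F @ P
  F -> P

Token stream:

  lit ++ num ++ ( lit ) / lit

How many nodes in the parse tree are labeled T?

[E [E [T [F [F [F [P lit]] ++ [P num]] ++ [P ( [E [T [F [P lit]]]] )]]]] / [T [F [P lit]]]]

3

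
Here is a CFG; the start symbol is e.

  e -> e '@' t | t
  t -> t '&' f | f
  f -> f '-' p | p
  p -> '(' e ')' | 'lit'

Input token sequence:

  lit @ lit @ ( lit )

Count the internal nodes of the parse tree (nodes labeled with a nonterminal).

16

[e [e [e [t [f [p lit]]]] @ [t [f [p lit]]]] @ [t [f [p ( [e [t [f [p lit]]]] )]]]]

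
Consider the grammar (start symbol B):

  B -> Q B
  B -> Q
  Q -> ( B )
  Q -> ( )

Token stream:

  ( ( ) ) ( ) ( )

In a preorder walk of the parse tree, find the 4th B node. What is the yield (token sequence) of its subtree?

[B [Q ( [B [Q ( )]] )] [B [Q ( )] [B [Q ( )]]]]

( )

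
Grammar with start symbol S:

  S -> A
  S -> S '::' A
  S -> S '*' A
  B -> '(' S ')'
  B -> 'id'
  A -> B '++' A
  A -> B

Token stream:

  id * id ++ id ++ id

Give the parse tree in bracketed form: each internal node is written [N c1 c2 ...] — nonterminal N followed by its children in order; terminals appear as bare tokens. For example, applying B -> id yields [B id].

S
S * A
A * A
B * A
id * A
id * B ++ A
id * id ++ A
id * id ++ B ++ A
id * id ++ id ++ A
id * id ++ id ++ B
id * id ++ id ++ id

[S [S [A [B id]]] * [A [B id] ++ [A [B id] ++ [A [B id]]]]]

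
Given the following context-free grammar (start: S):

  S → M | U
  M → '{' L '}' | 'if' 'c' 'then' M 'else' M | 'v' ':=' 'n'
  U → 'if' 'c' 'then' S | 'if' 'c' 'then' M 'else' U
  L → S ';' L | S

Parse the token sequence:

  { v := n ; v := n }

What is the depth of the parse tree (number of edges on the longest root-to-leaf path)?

[S [M { [L [S [M v := n]] ; [L [S [M v := n]]]] }]]

6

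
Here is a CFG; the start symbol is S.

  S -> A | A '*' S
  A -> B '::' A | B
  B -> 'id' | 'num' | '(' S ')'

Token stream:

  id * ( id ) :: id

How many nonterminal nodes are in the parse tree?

11

[S [A [B id]] * [S [A [B ( [S [A [B id]]] )] :: [A [B id]]]]]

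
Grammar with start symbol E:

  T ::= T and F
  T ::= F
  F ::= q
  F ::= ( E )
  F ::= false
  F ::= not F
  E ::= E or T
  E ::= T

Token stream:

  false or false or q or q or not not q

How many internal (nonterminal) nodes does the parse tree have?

17

[E [E [E [E [E [T [F false]]] or [T [F false]]] or [T [F q]]] or [T [F q]]] or [T [F not [F not [F q]]]]]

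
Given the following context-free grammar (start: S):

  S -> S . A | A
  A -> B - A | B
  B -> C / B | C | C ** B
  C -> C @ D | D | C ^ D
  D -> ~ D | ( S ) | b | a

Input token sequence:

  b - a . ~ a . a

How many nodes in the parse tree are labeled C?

[S [S [S [A [B [C [D b]]] - [A [B [C [D a]]]]]] . [A [B [C [D ~ [D a]]]]]] . [A [B [C [D a]]]]]

4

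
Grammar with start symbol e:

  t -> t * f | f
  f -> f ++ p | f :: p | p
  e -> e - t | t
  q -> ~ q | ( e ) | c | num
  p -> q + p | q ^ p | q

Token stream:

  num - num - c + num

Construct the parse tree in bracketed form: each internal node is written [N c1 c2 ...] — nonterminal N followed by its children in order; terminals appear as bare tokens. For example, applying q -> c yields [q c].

[e [e [e [t [f [p [q num]]]]] - [t [f [p [q num]]]]] - [t [f [p [q c] + [p [q num]]]]]]

e
e - t
e - t - t
t - t - t
f - t - t
p - t - t
q - t - t
num - t - t
num - f - t
num - p - t
num - q - t
num - num - t
num - num - f
num - num - p
num - num - q + p
num - num - c + p
num - num - c + q
num - num - c + num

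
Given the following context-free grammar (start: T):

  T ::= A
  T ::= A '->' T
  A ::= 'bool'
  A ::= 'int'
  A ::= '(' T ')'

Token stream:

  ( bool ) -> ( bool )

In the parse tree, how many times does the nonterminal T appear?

4

[T [A ( [T [A bool]] )] -> [T [A ( [T [A bool]] )]]]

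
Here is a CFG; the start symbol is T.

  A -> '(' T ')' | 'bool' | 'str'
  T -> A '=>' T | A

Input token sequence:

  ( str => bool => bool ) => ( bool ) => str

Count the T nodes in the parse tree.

[T [A ( [T [A str] => [T [A bool] => [T [A bool]]]] )] => [T [A ( [T [A bool]] )] => [T [A str]]]]

7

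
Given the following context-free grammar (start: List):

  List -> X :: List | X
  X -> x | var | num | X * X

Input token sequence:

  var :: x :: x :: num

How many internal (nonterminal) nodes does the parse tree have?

[List [X var] :: [List [X x] :: [List [X x] :: [List [X num]]]]]

8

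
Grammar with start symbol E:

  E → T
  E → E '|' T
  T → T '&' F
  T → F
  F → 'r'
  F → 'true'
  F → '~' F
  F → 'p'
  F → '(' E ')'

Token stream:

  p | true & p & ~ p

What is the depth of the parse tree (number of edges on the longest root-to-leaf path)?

5

[E [E [T [F p]]] | [T [T [T [F true]] & [F p]] & [F ~ [F p]]]]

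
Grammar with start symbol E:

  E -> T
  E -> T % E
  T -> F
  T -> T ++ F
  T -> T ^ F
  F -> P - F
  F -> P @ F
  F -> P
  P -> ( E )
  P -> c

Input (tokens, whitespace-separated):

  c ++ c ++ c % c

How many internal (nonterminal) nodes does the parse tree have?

14

[E [T [T [T [F [P c]]] ++ [F [P c]]] ++ [F [P c]]] % [E [T [F [P c]]]]]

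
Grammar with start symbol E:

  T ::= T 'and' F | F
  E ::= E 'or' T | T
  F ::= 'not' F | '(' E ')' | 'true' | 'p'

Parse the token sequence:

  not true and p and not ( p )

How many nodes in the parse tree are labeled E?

[E [T [T [T [F not [F true]]] and [F p]] and [F not [F ( [E [T [F p]]] )]]]]

2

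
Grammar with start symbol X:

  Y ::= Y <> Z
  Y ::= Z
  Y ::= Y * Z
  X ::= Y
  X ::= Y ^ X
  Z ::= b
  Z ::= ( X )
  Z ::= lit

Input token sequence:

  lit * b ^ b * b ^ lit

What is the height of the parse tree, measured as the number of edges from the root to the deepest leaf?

5

[X [Y [Y [Z lit]] * [Z b]] ^ [X [Y [Y [Z b]] * [Z b]] ^ [X [Y [Z lit]]]]]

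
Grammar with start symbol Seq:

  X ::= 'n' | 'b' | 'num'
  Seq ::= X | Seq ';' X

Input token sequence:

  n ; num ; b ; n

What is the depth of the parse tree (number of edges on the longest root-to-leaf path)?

[Seq [Seq [Seq [Seq [X n]] ; [X num]] ; [X b]] ; [X n]]

5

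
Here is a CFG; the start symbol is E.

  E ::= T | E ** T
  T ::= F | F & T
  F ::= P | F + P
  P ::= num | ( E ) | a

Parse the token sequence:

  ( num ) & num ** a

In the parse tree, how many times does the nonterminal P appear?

4

[E [E [T [F [P ( [E [T [F [P num]]]] )]] & [T [F [P num]]]]] ** [T [F [P a]]]]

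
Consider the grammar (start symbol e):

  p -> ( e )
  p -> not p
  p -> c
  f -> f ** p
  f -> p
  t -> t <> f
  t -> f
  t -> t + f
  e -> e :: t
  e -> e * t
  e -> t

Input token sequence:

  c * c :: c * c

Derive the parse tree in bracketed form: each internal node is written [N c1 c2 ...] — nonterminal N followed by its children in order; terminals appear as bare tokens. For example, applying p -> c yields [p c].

[e [e [e [e [t [f [p c]]]] * [t [f [p c]]]] :: [t [f [p c]]]] * [t [f [p c]]]]

e
e * t
e :: t * t
e * t :: t * t
t * t :: t * t
f * t :: t * t
p * t :: t * t
c * t :: t * t
c * f :: t * t
c * p :: t * t
c * c :: t * t
c * c :: f * t
c * c :: p * t
c * c :: c * t
c * c :: c * f
c * c :: c * p
c * c :: c * c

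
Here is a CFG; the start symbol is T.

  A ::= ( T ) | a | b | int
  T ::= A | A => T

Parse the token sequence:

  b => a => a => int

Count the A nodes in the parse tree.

[T [A b] => [T [A a] => [T [A a] => [T [A int]]]]]

4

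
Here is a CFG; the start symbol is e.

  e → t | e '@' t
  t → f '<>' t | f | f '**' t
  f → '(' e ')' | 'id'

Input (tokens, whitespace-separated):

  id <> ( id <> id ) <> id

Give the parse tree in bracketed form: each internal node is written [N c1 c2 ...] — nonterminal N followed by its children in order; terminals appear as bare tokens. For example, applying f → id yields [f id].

e
t
f <> t
id <> t
id <> f <> t
id <> ( e ) <> t
id <> ( t ) <> t
id <> ( f <> t ) <> t
id <> ( id <> t ) <> t
id <> ( id <> f ) <> t
id <> ( id <> id ) <> t
id <> ( id <> id ) <> f
id <> ( id <> id ) <> id

[e [t [f id] <> [t [f ( [e [t [f id] <> [t [f id]]]] )] <> [t [f id]]]]]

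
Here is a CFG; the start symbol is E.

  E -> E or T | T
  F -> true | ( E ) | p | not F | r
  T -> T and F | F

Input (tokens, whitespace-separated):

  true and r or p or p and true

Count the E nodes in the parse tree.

3

[E [E [E [T [T [F true]] and [F r]]] or [T [F p]]] or [T [T [F p]] and [F true]]]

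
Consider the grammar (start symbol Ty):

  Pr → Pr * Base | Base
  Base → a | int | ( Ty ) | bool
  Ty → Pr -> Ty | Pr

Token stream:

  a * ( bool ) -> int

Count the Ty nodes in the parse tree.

3

[Ty [Pr [Pr [Base a]] * [Base ( [Ty [Pr [Base bool]]] )]] -> [Ty [Pr [Base int]]]]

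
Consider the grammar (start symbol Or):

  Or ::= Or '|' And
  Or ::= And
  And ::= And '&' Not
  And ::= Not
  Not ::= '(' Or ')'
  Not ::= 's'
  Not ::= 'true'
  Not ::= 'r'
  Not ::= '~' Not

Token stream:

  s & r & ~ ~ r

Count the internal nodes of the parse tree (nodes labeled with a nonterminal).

[Or [And [And [And [Not s]] & [Not r]] & [Not ~ [Not ~ [Not r]]]]]

9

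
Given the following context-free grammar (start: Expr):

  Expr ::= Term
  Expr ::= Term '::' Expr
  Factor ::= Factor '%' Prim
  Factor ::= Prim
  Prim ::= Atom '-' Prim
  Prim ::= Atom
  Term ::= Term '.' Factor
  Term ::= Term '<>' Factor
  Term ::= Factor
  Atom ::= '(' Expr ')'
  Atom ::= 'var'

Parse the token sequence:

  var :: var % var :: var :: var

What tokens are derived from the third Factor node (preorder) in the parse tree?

var

[Expr [Term [Factor [Prim [Atom var]]]] :: [Expr [Term [Factor [Factor [Prim [Atom var]]] % [Prim [Atom var]]]] :: [Expr [Term [Factor [Prim [Atom var]]]] :: [Expr [Term [Factor [Prim [Atom var]]]]]]]]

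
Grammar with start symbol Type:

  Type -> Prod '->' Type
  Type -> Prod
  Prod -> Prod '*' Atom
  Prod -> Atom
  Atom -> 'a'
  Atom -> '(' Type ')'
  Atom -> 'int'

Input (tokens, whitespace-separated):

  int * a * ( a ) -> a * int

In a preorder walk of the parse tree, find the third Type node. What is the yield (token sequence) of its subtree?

[Type [Prod [Prod [Prod [Atom int]] * [Atom a]] * [Atom ( [Type [Prod [Atom a]]] )]] -> [Type [Prod [Prod [Atom a]] * [Atom int]]]]

a * int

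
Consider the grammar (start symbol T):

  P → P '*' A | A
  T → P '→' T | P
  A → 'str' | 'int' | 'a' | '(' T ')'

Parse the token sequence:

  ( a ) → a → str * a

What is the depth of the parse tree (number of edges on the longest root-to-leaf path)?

6

[T [P [A ( [T [P [A a]]] )]] → [T [P [A a]] → [T [P [P [A str]] * [A a]]]]]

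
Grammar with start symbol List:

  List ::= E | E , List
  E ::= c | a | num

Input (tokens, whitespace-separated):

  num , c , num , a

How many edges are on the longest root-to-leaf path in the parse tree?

[List [E num] , [List [E c] , [List [E num] , [List [E a]]]]]

5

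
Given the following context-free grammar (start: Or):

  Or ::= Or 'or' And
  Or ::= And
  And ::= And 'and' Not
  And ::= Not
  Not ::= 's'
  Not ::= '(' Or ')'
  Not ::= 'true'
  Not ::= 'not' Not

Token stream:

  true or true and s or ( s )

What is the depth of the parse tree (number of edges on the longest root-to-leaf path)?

6

[Or [Or [Or [And [Not true]]] or [And [And [Not true]] and [Not s]]] or [And [Not ( [Or [And [Not s]]] )]]]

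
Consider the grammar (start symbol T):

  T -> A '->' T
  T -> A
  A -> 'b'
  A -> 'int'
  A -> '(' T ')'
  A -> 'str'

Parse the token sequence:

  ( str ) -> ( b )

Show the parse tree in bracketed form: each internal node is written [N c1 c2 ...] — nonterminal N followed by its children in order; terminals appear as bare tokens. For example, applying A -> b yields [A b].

T
A -> T
( T ) -> T
( A ) -> T
( str ) -> T
( str ) -> A
( str ) -> ( T )
( str ) -> ( A )
( str ) -> ( b )

[T [A ( [T [A str]] )] -> [T [A ( [T [A b]] )]]]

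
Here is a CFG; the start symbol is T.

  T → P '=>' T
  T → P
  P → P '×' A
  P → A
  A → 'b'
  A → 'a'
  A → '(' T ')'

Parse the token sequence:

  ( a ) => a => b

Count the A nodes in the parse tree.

4

[T [P [A ( [T [P [A a]]] )]] => [T [P [A a]] => [T [P [A b]]]]]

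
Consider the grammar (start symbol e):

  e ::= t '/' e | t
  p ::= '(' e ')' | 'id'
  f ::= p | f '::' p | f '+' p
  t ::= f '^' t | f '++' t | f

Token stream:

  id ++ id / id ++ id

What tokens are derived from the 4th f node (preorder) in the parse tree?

id

[e [t [f [p id]] ++ [t [f [p id]]]] / [e [t [f [p id]] ++ [t [f [p id]]]]]]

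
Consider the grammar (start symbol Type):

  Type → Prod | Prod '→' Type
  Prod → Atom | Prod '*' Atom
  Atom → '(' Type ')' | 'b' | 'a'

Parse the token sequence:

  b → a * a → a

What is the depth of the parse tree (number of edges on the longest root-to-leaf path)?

[Type [Prod [Atom b]] → [Type [Prod [Prod [Atom a]] * [Atom a]] → [Type [Prod [Atom a]]]]]

5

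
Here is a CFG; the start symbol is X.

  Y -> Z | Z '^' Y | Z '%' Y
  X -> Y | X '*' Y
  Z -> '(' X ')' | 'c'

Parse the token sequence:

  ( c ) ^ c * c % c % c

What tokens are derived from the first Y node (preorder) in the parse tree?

[X [X [Y [Z ( [X [Y [Z c]]] )] ^ [Y [Z c]]]] * [Y [Z c] % [Y [Z c] % [Y [Z c]]]]]

( c ) ^ c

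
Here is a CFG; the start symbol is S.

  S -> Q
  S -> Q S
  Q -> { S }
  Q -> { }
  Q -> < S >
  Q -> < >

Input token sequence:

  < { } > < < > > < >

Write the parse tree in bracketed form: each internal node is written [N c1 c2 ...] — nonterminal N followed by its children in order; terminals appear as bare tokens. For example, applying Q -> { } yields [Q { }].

S
Q S
< S > S
< Q > S
< { } > S
< { } > Q S
< { } > < S > S
< { } > < Q > S
< { } > < < > > S
< { } > < < > > Q
< { } > < < > > < >

[S [Q < [S [Q { }]] >] [S [Q < [S [Q < >]] >] [S [Q < >]]]]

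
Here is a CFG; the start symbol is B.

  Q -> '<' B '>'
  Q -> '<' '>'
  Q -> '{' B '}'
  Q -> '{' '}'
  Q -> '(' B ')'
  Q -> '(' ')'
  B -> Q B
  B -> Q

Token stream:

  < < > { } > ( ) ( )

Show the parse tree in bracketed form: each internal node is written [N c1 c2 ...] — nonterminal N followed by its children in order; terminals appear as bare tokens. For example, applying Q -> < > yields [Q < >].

[B [Q < [B [Q < >] [B [Q { }]]] >] [B [Q ( )] [B [Q ( )]]]]

B
Q B
< B > B
< Q B > B
< < > B > B
< < > Q > B
< < > { } > B
< < > { } > Q B
< < > { } > ( ) B
< < > { } > ( ) Q
< < > { } > ( ) ( )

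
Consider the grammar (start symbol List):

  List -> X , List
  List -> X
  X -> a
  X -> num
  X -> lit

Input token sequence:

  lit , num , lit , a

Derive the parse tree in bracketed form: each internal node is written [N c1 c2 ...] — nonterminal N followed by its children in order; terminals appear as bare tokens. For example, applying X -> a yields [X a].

[List [X lit] , [List [X num] , [List [X lit] , [List [X a]]]]]

List
X , List
lit , List
lit , X , List
lit , num , List
lit , num , X , List
lit , num , lit , List
lit , num , lit , X
lit , num , lit , a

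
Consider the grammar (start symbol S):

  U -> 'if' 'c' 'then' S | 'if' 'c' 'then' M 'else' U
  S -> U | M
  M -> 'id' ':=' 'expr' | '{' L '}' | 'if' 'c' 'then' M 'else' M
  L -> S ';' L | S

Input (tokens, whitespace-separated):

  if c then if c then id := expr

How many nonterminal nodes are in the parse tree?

6

[S [U if c then [S [U if c then [S [M id := expr]]]]]]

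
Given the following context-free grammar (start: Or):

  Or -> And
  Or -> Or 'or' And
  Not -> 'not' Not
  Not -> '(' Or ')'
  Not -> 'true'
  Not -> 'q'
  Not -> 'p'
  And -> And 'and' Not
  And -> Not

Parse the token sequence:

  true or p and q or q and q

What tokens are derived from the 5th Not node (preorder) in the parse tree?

[Or [Or [Or [And [Not true]]] or [And [And [Not p]] and [Not q]]] or [And [And [Not q]] and [Not q]]]

q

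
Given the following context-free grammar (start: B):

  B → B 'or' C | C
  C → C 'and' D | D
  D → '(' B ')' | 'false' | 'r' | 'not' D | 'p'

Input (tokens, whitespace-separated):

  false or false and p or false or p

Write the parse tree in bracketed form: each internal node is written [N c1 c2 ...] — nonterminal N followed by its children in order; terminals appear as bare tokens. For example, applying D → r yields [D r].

B
B or C
B or C or C
B or C or C or C
C or C or C or C
D or C or C or C
false or C or C or C
false or C and D or C or C
false or D and D or C or C
false or false and D or C or C
false or false and p or C or C
false or false and p or D or C
false or false and p or false or C
false or false and p or false or D
false or false and p or false or p

[B [B [B [B [C [D false]]] or [C [C [D false]] and [D p]]] or [C [D false]]] or [C [D p]]]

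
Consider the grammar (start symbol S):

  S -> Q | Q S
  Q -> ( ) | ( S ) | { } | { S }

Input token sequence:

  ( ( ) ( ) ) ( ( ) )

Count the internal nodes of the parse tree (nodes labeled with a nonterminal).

[S [Q ( [S [Q ( )] [S [Q ( )]]] )] [S [Q ( [S [Q ( )]] )]]]

10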